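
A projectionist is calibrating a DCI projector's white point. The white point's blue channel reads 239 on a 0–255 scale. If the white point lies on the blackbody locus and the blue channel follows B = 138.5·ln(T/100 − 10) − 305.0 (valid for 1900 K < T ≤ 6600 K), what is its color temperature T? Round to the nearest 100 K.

ln(t − 10) = (239 + 305.0) / 138.5 = 3.9278.
t − 10 = e^3.9278 = 50.795, so t = 60.795.
T = 100·t = 6079 K → 6100 K to the nearest 100 K.

6100 K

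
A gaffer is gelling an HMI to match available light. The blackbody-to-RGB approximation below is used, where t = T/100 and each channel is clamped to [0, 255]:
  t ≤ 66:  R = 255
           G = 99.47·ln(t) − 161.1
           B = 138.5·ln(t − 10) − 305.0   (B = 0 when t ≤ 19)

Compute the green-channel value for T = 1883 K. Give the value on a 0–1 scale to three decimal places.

0.513

t = 1883/100 = 18.83; the t ≤ 66 branch applies.
G = 99.47·ln 18.83 − 161.1 = 99.47·2.9355 − 161.1 = 130.889.
On a 0–1 scale: 130.889/255 = 0.5133 → 0.513.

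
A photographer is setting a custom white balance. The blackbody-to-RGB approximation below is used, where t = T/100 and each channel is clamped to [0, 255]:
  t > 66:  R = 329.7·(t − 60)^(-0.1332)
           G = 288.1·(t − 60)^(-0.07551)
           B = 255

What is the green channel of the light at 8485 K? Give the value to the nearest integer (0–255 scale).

226

t = 8485/100 = 84.85; the t > 66 branch applies.
G = 288.1·(84.85 − 60)^(-0.07551) = 288.1·24.85^(-0.07551) = 288.1·0.78458 = 226.038.
Rounded: 226.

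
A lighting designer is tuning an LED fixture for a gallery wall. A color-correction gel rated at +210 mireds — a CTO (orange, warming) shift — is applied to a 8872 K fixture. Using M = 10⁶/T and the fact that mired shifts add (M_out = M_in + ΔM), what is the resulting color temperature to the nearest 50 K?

M_in = 10⁶/8872 = 112.71 mireds.
M_out = 112.71 + (+210) = 322.71 mireds.
T_out = 10⁶/322.71 = 3098.7 K → 3100 K.

3100 K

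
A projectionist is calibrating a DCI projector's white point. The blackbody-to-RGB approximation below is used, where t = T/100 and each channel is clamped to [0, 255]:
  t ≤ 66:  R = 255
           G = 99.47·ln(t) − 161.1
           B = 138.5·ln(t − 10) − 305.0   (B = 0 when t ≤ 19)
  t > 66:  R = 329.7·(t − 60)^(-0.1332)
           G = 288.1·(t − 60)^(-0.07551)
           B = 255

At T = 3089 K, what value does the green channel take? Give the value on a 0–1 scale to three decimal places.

t = 3089/100 = 30.89; the t ≤ 66 branch applies.
G = 99.47·ln 30.89 − 161.1 = 99.47·3.4304 − 161.1 = 180.125.
On a 0–1 scale: 180.125/255 = 0.7064 → 0.706.

0.706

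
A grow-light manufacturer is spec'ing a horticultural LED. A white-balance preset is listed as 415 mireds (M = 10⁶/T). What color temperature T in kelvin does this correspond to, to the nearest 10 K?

2410 K

T = 10⁶ / 415 = 2409.64 K → 2410 K.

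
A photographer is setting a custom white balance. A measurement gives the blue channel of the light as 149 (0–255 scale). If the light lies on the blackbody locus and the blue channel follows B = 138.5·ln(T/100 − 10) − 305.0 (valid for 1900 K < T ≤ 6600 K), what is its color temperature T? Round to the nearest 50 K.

ln(t − 10) = (149 + 305.0) / 138.5 = 3.2780.
t − 10 = e^3.2780 = 26.522, so t = 36.522.
T = 100·t = 3652 K → 3650 K to the nearest 50 K.

3650 K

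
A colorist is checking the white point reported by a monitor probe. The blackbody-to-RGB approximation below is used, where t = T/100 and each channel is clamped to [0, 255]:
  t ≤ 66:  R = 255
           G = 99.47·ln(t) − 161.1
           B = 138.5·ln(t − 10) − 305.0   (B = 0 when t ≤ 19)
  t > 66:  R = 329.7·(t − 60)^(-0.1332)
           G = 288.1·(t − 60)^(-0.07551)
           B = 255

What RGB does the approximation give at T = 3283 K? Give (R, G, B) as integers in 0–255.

(255, 186, 128)

t = 3283/100 = 32.83; the t ≤ 66 branch applies.
R = 255 by definition for t ≤ 66.
G = 99.47·ln 32.83 − 161.1 = 99.47·3.4913 − 161.1 = 186.184.
B = 138.5·ln(32.83 − 10) − 305.0 = 138.5·ln 22.83 − 305.0 = 138.5·3.1281 − 305.0 = 128.238.
Rounded: (255, 186, 128).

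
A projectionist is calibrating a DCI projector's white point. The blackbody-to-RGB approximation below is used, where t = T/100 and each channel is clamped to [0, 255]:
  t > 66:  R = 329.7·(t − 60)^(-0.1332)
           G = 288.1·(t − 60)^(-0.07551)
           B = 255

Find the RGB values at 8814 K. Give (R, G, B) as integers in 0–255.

(211, 224, 255)

t = 8814/100 = 88.14; the t > 66 branch applies.
R = 329.7·(88.14 − 60)^(-0.1332) = 329.7·28.14^(-0.1332) = 329.7·0.64114 = 211.382.
G = 288.1·(88.14 − 60)^(-0.07551) = 288.1·28.14^(-0.07551) = 288.1·0.77725 = 223.926.
B = 255 by definition for t > 66.
Rounded: (211, 224, 255).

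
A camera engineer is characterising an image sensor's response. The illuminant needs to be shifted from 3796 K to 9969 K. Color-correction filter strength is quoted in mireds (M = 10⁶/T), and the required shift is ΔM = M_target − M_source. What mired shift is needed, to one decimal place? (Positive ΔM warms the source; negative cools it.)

-163.1 mireds

M_source = 10⁶/3796 = 263.435; M_target = 10⁶/9969 = 100.311.
ΔM = 100.311 − 263.435 = -163.124 → -163.1 mireds, a cooling shift.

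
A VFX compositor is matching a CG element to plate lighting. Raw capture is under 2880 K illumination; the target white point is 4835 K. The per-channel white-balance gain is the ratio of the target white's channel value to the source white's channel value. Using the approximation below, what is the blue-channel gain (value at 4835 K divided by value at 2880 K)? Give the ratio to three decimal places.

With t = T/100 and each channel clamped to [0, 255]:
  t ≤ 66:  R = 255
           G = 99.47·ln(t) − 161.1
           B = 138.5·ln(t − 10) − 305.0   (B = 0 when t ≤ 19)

1.974

At 2880 K (t = 28.8):
  B = 138.5·ln(28.8 − 10) − 305.0 = 138.5·ln 18.8 − 305.0 = 138.5·2.9339 − 305.0 = 101.339.
At 4835 K (t = 48.35):
  B = 138.5·ln(48.35 − 10) − 305.0 = 138.5·ln 38.35 − 305.0 = 138.5·3.6468 − 305.0 = 200.076.
Gain = 200.076 / 101.339 = 1.9743 → 1.974.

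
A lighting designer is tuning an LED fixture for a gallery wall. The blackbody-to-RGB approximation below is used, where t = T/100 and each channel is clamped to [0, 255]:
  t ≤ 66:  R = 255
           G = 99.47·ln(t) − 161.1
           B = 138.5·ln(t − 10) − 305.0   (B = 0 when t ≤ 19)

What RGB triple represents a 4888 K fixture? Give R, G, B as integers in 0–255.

t = 4888/100 = 48.88; the t ≤ 66 branch applies.
R = 255 by definition for t ≤ 66.
G = 99.47·ln 48.88 − 161.1 = 99.47·3.8894 − 161.1 = 225.775.
B = 138.5·ln(48.88 − 10) − 305.0 = 138.5·ln 38.88 − 305.0 = 138.5·3.6605 − 305.0 = 201.976.
Rounded: (255, 226, 202).

R=255, G=226, B=202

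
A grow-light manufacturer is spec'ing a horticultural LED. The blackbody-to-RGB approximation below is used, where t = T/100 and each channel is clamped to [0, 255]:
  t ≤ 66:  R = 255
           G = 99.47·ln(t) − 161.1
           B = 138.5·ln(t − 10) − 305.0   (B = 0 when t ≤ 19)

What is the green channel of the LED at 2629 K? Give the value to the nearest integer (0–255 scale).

t = 2629/100 = 26.29; the t ≤ 66 branch applies.
G = 99.47·ln 26.29 − 161.1 = 99.47·3.2692 − 161.1 = 164.086.
Rounded: 164.

164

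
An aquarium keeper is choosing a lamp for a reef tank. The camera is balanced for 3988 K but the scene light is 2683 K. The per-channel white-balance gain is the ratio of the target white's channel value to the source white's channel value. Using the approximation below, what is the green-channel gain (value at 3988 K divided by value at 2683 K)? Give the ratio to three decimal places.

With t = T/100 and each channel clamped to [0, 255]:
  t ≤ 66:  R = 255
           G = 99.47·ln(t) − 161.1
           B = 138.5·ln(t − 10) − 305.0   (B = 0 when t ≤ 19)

1.237

At 2683 K (t = 26.83):
  G = 99.47·ln 26.83 − 161.1 = 99.47·3.2895 − 161.1 = 166.109.
At 3988 K (t = 39.88):
  G = 99.47·ln 39.88 − 161.1 = 99.47·3.6859 − 161.1 = 205.534.
Gain = 205.534 / 166.109 = 1.2373 → 1.237.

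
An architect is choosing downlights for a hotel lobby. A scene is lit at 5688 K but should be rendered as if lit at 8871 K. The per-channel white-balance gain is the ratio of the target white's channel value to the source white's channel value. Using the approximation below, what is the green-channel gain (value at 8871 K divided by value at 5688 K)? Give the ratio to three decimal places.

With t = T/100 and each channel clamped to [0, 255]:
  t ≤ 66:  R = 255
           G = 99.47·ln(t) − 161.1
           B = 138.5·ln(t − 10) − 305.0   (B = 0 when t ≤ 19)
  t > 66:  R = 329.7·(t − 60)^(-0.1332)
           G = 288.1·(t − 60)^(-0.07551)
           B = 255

At 5688 K (t = 56.88):
  G = 99.47·ln 56.88 − 161.1 = 99.47·4.0409 − 161.1 = 240.853.
At 8871 K (t = 88.71):
  G = 288.1·(88.71 − 60)^(-0.07551) = 288.1·28.71^(-0.07551) = 288.1·0.77608 = 223.587.
Gain = 223.587 / 240.853 = 0.9283 → 0.928.

0.928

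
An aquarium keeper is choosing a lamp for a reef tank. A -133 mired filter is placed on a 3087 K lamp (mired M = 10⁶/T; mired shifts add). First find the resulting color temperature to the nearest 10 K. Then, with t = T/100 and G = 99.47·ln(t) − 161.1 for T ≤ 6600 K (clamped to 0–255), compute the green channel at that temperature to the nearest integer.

233

M_in = 10⁶/3087 = 323.94; M_out = 323.94 + (-133) = 190.94.
T_out = 10⁶/190.94 = 5237.3 K → 5240 K; t = 52.4.
G = 99.47·ln 52.4 − 161.1 = 99.47·3.9589 − 161.1 = 232.692.
Rounded: 233.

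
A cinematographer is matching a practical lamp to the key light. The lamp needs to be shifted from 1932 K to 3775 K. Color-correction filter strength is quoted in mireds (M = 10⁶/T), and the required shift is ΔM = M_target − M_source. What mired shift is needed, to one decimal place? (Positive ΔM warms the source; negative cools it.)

M_source = 10⁶/1932 = 517.598; M_target = 10⁶/3775 = 264.901.
ΔM = 264.901 − 517.598 = -252.698 → -252.7 mireds, a cooling shift.

-252.7 mireds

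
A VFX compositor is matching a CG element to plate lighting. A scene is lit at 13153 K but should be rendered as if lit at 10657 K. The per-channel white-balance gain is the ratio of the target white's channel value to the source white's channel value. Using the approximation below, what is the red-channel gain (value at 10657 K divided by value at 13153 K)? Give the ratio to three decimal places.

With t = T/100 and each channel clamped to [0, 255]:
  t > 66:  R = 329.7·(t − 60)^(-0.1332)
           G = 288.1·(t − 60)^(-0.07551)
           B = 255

1.059

At 13153 K (t = 131.53):
  R = 329.7·(131.53 − 60)^(-0.1332) = 329.7·71.53^(-0.1332) = 329.7·0.56622 = 186.681.
At 10657 K (t = 106.57):
  R = 329.7·(106.57 − 60)^(-0.1332) = 329.7·46.57^(-0.1332) = 329.7·0.59953 = 197.664.
Gain = 197.664 / 186.681 = 1.0588 → 1.059.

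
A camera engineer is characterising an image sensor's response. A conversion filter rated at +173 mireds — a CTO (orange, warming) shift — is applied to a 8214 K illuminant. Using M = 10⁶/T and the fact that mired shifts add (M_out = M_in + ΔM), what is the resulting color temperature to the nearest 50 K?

3400 K

M_in = 10⁶/8214 = 121.74 mireds.
M_out = 121.74 + (+173) = 294.74 mireds.
T_out = 10⁶/294.74 = 3392.8 K → 3400 K.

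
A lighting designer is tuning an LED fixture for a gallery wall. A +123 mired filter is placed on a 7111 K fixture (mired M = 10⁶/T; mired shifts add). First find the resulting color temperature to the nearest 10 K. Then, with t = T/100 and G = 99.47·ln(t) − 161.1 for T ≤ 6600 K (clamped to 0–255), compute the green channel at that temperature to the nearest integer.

M_in = 10⁶/7111 = 140.63; M_out = 140.63 + (+123) = 263.63.
T_out = 10⁶/263.63 = 3793.2 K → 3790 K; t = 37.9.
G = 99.47·ln 37.9 − 161.1 = 99.47·3.6350 − 161.1 = 200.469.
Rounded: 200.

200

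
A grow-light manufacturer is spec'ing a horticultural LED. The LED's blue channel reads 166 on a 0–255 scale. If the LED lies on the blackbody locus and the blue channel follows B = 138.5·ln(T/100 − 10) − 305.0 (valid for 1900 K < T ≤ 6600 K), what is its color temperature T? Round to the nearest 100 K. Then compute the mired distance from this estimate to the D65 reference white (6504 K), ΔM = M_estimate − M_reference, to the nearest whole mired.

+96 mireds

ln(t − 10) = (166 + 305.0) / 138.5 = 3.4007.
t − 10 = e^3.4007 = 29.986, so t = 39.986.
T = 100·t = 3999 K → 4000 K to the nearest 100 K.
M_estimate = 10⁶/4000 = 250.00; M_reference = 10⁶/6504 = 153.75.
ΔM = 250.00 − 153.75 = 96.25 → +96 mireds.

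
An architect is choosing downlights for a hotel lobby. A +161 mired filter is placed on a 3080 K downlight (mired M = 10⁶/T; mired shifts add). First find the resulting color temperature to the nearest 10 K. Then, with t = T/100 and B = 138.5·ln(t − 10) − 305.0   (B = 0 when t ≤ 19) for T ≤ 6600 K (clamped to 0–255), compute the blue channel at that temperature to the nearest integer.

M_in = 10⁶/3080 = 324.68; M_out = 324.68 + (+161) = 485.68.
T_out = 10⁶/485.68 = 2059.0 K → 2060 K; t = 20.6.
B = 138.5·ln(20.6 − 10) − 305.0 = 138.5·ln 10.6 − 305.0 = 138.5·2.3609 − 305.0 = 21.978.
Rounded: 22.

22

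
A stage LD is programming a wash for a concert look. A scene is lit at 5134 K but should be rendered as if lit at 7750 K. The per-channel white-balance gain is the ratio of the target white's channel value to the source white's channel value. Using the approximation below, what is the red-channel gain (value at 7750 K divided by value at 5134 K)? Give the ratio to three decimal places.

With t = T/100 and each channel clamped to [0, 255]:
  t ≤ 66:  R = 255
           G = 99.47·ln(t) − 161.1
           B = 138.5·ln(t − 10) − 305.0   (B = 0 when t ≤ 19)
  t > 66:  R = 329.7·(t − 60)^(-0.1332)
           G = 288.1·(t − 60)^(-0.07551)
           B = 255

0.883

At 5134 K (t = 51.34):
  R = 255 by definition for t ≤ 66.
At 7750 K (t = 77.5):
  R = 329.7·(77.5 − 60)^(-0.1332) = 329.7·17.5^(-0.1332) = 329.7·0.68301 = 225.189.
Gain = 225.189 / 255.000 = 0.8831 → 0.883.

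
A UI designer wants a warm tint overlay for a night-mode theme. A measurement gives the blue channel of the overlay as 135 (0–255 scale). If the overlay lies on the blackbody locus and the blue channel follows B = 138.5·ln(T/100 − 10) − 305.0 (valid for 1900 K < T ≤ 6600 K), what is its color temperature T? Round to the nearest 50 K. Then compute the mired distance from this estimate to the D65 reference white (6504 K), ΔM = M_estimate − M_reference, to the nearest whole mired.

+140 mireds

ln(t − 10) = (135 + 305.0) / 138.5 = 3.1769.
t − 10 = e^3.1769 = 23.972, so t = 33.972.
T = 100·t = 3397 K → 3400 K to the nearest 50 K.
M_estimate = 10⁶/3400 = 294.12; M_reference = 10⁶/6504 = 153.75.
ΔM = 294.12 − 153.75 = 140.37 → +140 mireds.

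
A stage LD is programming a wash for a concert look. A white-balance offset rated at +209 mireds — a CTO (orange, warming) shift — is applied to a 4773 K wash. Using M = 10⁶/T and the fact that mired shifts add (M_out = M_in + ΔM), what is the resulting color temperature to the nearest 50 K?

M_in = 10⁶/4773 = 209.51 mireds.
M_out = 209.51 + (+209) = 418.51 mireds.
T_out = 10⁶/418.51 = 2389.4 K → 2400 K.

2400 K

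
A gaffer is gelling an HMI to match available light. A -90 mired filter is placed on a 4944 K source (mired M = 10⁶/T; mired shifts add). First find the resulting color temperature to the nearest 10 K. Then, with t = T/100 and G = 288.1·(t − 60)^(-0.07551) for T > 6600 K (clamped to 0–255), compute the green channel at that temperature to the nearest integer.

M_in = 10⁶/4944 = 202.27; M_out = 202.27 + (-90) = 112.27.
T_out = 10⁶/112.27 = 8907.5 K → 8910 K; t = 89.1.
G = 288.1·(89.1 − 60)^(-0.07551) = 288.1·29.1^(-0.07551) = 288.1·0.77529 = 223.360.
Rounded: 223.

223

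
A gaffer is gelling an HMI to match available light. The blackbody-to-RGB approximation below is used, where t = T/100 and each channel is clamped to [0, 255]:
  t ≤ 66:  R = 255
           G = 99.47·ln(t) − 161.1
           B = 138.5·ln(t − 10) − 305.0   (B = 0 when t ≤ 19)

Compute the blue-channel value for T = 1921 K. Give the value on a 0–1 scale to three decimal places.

0.010

t = 1921/100 = 19.21; the t ≤ 66 branch applies.
B = 138.5·ln(19.21 − 10) − 305.0 = 138.5·ln 9.21 − 305.0 = 138.5·2.2203 − 305.0 = 2.510.
On a 0–1 scale: 2.510/255 = 0.0098 → 0.010.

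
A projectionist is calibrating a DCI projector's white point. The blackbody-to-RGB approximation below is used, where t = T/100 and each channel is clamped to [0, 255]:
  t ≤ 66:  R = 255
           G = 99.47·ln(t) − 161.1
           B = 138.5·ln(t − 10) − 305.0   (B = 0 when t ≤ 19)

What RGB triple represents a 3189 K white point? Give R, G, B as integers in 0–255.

R=255, G=183, B=122

t = 3189/100 = 31.89; the t ≤ 66 branch applies.
R = 255 by definition for t ≤ 66.
G = 99.47·ln 31.89 − 161.1 = 99.47·3.4623 − 161.1 = 183.294.
B = 138.5·ln(31.89 − 10) − 305.0 = 138.5·ln 21.89 − 305.0 = 138.5·3.0860 − 305.0 = 122.415.
Rounded: (255, 183, 122).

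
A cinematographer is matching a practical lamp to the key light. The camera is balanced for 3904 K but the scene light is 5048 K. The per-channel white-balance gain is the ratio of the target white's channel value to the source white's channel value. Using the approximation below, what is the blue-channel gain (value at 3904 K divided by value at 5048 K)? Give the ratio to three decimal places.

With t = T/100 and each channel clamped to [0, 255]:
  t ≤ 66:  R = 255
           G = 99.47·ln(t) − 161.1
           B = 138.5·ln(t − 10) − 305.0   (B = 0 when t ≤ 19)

At 5048 K (t = 50.48):
  B = 138.5·ln(50.48 − 10) − 305.0 = 138.5·ln 40.48 − 305.0 = 138.5·3.7008 − 305.0 = 207.562.
At 3904 K (t = 39.04):
  B = 138.5·ln(39.04 − 10) − 305.0 = 138.5·ln 29.04 − 305.0 = 138.5·3.3687 − 305.0 = 161.561.
Gain = 161.561 / 207.562 = 0.7784 → 0.778.

0.778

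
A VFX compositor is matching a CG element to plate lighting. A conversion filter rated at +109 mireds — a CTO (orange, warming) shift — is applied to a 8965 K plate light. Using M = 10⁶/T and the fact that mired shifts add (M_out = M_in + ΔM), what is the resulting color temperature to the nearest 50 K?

4550 K

M_in = 10⁶/8965 = 111.54 mireds.
M_out = 111.54 + (+109) = 220.54 mireds.
T_out = 10⁶/220.54 = 4534.2 K → 4550 K.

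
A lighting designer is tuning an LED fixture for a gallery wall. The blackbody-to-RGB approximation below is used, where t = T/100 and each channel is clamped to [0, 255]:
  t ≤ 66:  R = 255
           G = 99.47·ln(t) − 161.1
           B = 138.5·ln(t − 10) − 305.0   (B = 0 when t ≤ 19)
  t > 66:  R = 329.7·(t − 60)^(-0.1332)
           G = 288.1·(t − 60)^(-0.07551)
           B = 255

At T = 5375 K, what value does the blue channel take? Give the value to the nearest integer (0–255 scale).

218

t = 5375/100 = 53.75; the t ≤ 66 branch applies.
B = 138.5·ln(53.75 − 10) − 305.0 = 138.5·ln 43.75 − 305.0 = 138.5·3.7785 − 305.0 = 218.321.
Rounded: 218.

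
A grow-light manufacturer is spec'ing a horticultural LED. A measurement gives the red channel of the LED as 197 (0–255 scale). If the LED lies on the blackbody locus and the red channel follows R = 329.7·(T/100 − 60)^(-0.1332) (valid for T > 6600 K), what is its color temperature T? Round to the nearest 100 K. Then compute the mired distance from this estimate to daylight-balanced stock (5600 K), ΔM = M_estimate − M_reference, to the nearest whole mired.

(t − 60)^(-0.1332) = 197/329.7 = 0.59751.
t − 60 = 0.59751^(1/-0.1332) = 0.59751^(-7.508) = 47.761, so t = 107.761.
T = 100·t = 10776 K → 10800 K to the nearest 100 K.
M_estimate = 10⁶/10800 = 92.59; M_reference = 10⁶/5600 = 178.57.
ΔM = 92.59 − 178.57 = -85.98 → -86 mireds.

-86 mireds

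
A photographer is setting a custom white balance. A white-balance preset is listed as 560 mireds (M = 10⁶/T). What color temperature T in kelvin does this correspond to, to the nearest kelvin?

T = 10⁶ / 560 = 1785.71 K → 1786 K.

1786 K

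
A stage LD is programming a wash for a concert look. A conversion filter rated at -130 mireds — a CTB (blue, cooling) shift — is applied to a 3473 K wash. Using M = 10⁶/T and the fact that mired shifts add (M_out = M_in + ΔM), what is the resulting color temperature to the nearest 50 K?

M_in = 10⁶/3473 = 287.94 mireds.
M_out = 287.94 + (-130) = 157.94 mireds.
T_out = 10⁶/157.94 = 6331.7 K → 6350 K.

6350 K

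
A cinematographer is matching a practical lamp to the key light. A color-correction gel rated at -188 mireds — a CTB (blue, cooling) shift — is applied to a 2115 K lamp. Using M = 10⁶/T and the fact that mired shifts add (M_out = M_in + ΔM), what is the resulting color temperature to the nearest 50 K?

M_in = 10⁶/2115 = 472.81 mireds.
M_out = 472.81 + (-188) = 284.81 mireds.
T_out = 10⁶/284.81 = 3511.1 K → 3500 K.

3500 K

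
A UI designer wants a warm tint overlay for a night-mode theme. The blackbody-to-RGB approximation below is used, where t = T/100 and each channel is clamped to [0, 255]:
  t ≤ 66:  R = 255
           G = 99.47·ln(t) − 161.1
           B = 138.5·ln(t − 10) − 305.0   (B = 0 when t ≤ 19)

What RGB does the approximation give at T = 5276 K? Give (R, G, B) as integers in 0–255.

(255, 233, 215)

t = 5276/100 = 52.76; the t ≤ 66 branch applies.
R = 255 by definition for t ≤ 66.
G = 99.47·ln 52.76 − 161.1 = 99.47·3.9658 − 161.1 = 233.373.
B = 138.5·ln(52.76 − 10) − 305.0 = 138.5·ln 42.76 − 305.0 = 138.5·3.7556 − 305.0 = 215.151.
Rounded: (255, 233, 215).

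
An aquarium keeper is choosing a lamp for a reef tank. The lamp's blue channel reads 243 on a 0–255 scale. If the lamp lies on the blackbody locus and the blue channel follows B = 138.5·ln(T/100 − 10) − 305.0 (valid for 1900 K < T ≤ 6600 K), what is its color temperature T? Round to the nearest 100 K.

6200 K

ln(t − 10) = (243 + 305.0) / 138.5 = 3.9567.
t − 10 = e^3.9567 = 52.283, so t = 62.283.
T = 100·t = 6228 K → 6200 K to the nearest 100 K.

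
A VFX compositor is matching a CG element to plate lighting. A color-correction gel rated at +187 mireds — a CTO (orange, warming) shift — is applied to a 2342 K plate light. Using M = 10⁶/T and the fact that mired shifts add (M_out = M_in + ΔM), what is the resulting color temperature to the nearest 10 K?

1630 K

M_in = 10⁶/2342 = 426.99 mireds.
M_out = 426.99 + (+187) = 613.99 mireds.
T_out = 10⁶/613.99 = 1628.7 K → 1630 K.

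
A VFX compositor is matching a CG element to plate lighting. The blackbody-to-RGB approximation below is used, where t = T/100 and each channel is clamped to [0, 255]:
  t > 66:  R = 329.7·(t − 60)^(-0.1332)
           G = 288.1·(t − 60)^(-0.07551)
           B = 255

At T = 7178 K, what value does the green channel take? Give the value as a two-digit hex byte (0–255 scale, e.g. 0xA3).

t = 7178/100 = 71.78; the t > 66 branch applies.
G = 288.1·(71.78 − 60)^(-0.07551) = 288.1·11.78^(-0.07551) = 288.1·0.83008 = 239.145.
Rounded: 239; in hex, 0xEF.

0xEF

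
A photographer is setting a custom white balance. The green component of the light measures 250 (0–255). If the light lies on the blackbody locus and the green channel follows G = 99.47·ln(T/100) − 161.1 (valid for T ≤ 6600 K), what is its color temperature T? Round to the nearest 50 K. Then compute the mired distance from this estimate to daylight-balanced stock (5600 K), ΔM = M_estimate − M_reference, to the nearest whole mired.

-19 mireds

ln t = (250 + 161.1) / 99.47 = 4.1329.
t = e^4.1329 = 62.359.
T = 100·t = 6236 K → 6250 K to the nearest 50 K.
M_estimate = 10⁶/6250 = 160.00; M_reference = 10⁶/5600 = 178.57.
ΔM = 160.00 − 178.57 = -18.57 → -19 mireds.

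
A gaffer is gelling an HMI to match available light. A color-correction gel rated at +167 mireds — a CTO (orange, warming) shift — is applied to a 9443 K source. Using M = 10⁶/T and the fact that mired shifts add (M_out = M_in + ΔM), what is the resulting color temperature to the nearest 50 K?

3650 K

M_in = 10⁶/9443 = 105.90 mireds.
M_out = 105.90 + (+167) = 272.90 mireds.
T_out = 10⁶/272.90 = 3664.4 K → 3650 K.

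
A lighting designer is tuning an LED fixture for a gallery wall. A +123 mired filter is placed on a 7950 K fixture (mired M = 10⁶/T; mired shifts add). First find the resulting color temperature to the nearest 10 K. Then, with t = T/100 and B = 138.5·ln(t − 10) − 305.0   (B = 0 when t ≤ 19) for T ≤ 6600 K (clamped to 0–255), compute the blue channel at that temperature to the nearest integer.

167

M_in = 10⁶/7950 = 125.79; M_out = 125.79 + (+123) = 248.79.
T_out = 10⁶/248.79 = 4019.5 K → 4020 K; t = 40.2.
B = 138.5·ln(40.2 − 10) − 305.0 = 138.5·ln 30.2 − 305.0 = 138.5·3.4078 − 305.0 = 166.986.
Rounded: 167.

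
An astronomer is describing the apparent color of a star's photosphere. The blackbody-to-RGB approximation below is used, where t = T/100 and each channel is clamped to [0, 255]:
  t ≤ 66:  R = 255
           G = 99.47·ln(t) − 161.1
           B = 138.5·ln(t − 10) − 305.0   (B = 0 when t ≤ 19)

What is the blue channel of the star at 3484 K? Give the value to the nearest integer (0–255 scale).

t = 3484/100 = 34.84; the t ≤ 66 branch applies.
B = 138.5·ln(34.84 − 10) − 305.0 = 138.5·ln 24.84 − 305.0 = 138.5·3.2125 − 305.0 = 139.925.
Rounded: 140.

140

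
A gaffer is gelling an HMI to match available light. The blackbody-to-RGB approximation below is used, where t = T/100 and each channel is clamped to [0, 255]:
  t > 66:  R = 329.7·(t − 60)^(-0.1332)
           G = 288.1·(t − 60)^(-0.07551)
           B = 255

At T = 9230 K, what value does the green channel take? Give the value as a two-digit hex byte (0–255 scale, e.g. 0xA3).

0xDE

t = 9230/100 = 92.3; the t > 66 branch applies.
G = 288.1·(92.3 − 60)^(-0.07551) = 288.1·32.3^(-0.07551) = 288.1·0.76920 = 221.607.
Rounded: 222; in hex, 0xDE.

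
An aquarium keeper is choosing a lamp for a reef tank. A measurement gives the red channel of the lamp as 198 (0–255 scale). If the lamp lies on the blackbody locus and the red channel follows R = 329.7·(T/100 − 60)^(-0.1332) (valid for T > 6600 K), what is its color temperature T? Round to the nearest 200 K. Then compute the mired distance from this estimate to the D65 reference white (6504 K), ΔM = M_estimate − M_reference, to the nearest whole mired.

-59 mireds

(t − 60)^(-0.1332) = 198/329.7 = 0.60055.
t − 60 = 0.60055^(1/-0.1332) = 0.60055^(-7.508) = 45.980, so t = 105.980.
T = 100·t = 10598 K → 10600 K to the nearest 200 K.
M_estimate = 10⁶/10600 = 94.34; M_reference = 10⁶/6504 = 153.75.
ΔM = 94.34 − 153.75 = -59.41 → -59 mireds.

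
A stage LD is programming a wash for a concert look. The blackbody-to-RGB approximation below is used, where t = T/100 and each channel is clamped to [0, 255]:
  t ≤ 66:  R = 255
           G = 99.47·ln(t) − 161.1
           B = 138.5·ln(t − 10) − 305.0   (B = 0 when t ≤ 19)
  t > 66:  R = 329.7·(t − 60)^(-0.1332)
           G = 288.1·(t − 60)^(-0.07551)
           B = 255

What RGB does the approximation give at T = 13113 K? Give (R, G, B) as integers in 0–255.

(187, 209, 255)

t = 13113/100 = 131.13; the t > 66 branch applies.
R = 329.7·(131.13 − 60)^(-0.1332) = 329.7·71.13^(-0.1332) = 329.7·0.56664 = 186.821.
G = 288.1·(131.13 − 60)^(-0.07551) = 288.1·71.13^(-0.07551) = 288.1·0.72469 = 208.783.
B = 255 by definition for t > 66.
Rounded: (187, 209, 255).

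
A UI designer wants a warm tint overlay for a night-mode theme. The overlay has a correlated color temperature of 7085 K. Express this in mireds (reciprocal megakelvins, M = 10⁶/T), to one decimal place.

141.1 mireds

M = 10⁶ / 7085 = 141.143 → 141.1 mireds.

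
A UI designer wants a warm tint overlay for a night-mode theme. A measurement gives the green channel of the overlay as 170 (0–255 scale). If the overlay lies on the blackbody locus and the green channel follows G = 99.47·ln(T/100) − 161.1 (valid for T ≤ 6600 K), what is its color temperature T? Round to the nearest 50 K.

ln t = (170 + 161.1) / 99.47 = 3.3286.
t = e^3.3286 = 27.900.
T = 100·t = 2790 K → 2800 K to the nearest 50 K.

2800 K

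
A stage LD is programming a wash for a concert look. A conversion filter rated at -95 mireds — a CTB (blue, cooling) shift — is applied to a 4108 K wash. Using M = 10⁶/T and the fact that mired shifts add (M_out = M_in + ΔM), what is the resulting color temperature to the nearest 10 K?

6740 K

M_in = 10⁶/4108 = 243.43 mireds.
M_out = 243.43 + (-95) = 148.43 mireds.
T_out = 10⁶/148.43 = 6737.3 K → 6740 K.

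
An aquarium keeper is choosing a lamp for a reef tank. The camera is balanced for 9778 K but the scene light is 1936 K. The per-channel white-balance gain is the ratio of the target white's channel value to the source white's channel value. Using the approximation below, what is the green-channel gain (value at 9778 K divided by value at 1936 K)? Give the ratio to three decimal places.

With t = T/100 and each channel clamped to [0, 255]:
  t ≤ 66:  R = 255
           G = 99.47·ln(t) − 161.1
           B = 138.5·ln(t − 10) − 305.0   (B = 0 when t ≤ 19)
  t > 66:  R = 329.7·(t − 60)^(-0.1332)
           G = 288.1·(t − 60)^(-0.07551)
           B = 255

At 1936 K (t = 19.36):
  G = 99.47·ln 19.36 − 161.1 = 99.47·2.9632 − 161.1 = 133.650.
At 9778 K (t = 97.78):
  G = 288.1·(97.78 − 60)^(-0.07551) = 288.1·37.78^(-0.07551) = 288.1·0.76015 = 219.000.
Gain = 219.000 / 133.650 = 1.6386 → 1.639.

1.639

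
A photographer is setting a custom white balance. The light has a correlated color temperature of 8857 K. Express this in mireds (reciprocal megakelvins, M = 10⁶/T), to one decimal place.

112.9 mireds

M = 10⁶ / 8857 = 112.905 → 112.9 mireds.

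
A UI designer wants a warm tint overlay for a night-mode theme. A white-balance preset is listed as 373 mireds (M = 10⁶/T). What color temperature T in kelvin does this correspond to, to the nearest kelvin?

T = 10⁶ / 373 = 2680.97 K → 2681 K.

2681 K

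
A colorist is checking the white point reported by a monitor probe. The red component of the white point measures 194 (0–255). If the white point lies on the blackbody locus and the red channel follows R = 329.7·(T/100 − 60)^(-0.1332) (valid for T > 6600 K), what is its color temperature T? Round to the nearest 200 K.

(t − 60)^(-0.1332) = 194/329.7 = 0.58841.
t − 60 = 0.58841^(1/-0.1332) = 0.58841^(-7.508) = 53.593, so t = 113.593.
T = 100·t = 11359 K → 11400 K to the nearest 200 K.

11400 K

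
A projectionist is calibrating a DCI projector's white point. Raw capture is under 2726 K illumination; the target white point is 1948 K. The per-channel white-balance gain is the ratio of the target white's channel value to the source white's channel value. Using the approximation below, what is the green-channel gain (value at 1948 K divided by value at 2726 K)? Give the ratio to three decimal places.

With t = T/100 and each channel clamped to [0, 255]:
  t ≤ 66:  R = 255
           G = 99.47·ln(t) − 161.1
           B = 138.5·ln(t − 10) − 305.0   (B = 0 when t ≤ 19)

0.801

At 2726 K (t = 27.26):
  G = 99.47·ln 27.26 − 161.1 = 99.47·3.3054 − 161.1 = 167.690.
At 1948 K (t = 19.48):
  G = 99.47·ln 19.48 − 161.1 = 99.47·2.9694 − 161.1 = 134.265.
Gain = 134.265 / 167.690 = 0.8007 → 0.801.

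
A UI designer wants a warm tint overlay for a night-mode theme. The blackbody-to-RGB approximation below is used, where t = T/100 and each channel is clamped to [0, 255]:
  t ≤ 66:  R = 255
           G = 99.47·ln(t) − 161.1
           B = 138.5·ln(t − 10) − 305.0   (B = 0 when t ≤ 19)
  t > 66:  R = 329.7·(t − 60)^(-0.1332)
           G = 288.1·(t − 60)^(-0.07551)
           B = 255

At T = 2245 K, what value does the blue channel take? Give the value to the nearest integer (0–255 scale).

t = 2245/100 = 22.45; the t ≤ 66 branch applies.
B = 138.5·ln(22.45 − 10) − 305.0 = 138.5·ln 12.45 − 305.0 = 138.5·2.5217 − 305.0 = 44.258.
Rounded: 44.

44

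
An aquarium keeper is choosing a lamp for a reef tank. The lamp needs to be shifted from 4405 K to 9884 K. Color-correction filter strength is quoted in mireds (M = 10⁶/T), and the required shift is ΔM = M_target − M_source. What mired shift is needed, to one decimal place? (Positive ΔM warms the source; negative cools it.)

-125.8 mireds

M_source = 10⁶/4405 = 227.015; M_target = 10⁶/9884 = 101.174.
ΔM = 101.174 − 227.015 = -125.841 → -125.8 mireds, a cooling shift.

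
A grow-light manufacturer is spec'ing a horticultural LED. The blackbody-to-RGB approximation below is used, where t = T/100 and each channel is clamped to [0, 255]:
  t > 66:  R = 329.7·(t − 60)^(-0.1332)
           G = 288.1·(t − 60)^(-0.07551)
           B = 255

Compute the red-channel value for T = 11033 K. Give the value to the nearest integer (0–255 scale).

t = 11033/100 = 110.33; the t > 66 branch applies.
R = 329.7·(110.33 − 60)^(-0.1332) = 329.7·50.33^(-0.1332) = 329.7·0.59336 = 195.630.
Rounded: 196.

196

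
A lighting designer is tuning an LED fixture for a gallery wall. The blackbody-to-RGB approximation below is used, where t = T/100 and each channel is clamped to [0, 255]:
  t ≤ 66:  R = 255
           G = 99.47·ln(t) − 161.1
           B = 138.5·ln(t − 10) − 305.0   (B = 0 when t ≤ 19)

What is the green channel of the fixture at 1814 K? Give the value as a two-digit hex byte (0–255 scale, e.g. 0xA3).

0x7F

t = 1814/100 = 18.14; the t ≤ 66 branch applies.
G = 99.47·ln 18.14 − 161.1 = 99.47·2.8981 − 161.1 = 127.176.
Rounded: 127; in hex, 0x7F.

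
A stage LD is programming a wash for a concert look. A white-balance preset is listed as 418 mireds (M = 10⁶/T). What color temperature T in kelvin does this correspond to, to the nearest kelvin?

T = 10⁶ / 418 = 2392.34 K → 2392 K.

2392 K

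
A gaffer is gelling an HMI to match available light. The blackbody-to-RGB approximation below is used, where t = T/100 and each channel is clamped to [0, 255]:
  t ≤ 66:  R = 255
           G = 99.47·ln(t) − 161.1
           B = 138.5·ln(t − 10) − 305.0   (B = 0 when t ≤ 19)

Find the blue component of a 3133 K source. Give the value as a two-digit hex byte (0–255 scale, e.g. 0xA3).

0x77

t = 3133/100 = 31.33; the t ≤ 66 branch applies.
B = 138.5·ln(31.33 − 10) − 305.0 = 138.5·ln 21.33 − 305.0 = 138.5·3.0601 − 305.0 = 118.826.
Rounded: 119; in hex, 0x77.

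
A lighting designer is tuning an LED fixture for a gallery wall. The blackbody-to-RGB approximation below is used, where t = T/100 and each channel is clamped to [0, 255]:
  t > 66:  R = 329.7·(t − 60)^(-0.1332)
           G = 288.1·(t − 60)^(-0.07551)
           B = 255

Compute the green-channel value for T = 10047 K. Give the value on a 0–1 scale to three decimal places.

0.854

t = 10047/100 = 100.47; the t > 66 branch applies.
G = 288.1·(100.47 − 60)^(-0.07551) = 288.1·40.47^(-0.07551) = 288.1·0.75622 = 217.866.
On a 0–1 scale: 217.866/255 = 0.8544 → 0.854.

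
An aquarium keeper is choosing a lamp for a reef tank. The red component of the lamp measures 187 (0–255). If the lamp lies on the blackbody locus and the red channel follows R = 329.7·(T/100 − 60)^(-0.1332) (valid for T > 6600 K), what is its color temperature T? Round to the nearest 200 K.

13000 K

(t − 60)^(-0.1332) = 187/329.7 = 0.56718.
t − 60 = 0.56718^(1/-0.1332) = 0.56718^(-7.508) = 70.620, so t = 130.620.
T = 100·t = 13062 K → 13000 K to the nearest 200 K.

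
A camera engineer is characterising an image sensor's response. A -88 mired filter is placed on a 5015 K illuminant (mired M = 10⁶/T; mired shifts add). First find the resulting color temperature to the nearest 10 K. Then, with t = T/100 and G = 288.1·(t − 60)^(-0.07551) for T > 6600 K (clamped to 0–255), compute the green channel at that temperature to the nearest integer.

M_in = 10⁶/5015 = 199.40; M_out = 199.40 + (-88) = 111.40.
T_out = 10⁶/111.40 = 8976.5 K → 8980 K; t = 89.8.
G = 288.1·(89.8 − 60)^(-0.07551) = 288.1·29.8^(-0.07551) = 288.1·0.77389 = 222.959.
Rounded: 223.

223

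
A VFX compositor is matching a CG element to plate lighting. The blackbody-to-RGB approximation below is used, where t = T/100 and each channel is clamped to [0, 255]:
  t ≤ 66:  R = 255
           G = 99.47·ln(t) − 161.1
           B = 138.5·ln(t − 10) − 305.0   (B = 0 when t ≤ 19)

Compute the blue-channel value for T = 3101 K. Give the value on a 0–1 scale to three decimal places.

t = 3101/100 = 31.01; the t ≤ 66 branch applies.
B = 138.5·ln(31.01 − 10) − 305.0 = 138.5·ln 21.01 − 305.0 = 138.5·3.0450 − 305.0 = 116.732.
On a 0–1 scale: 116.732/255 = 0.4578 → 0.458.

0.458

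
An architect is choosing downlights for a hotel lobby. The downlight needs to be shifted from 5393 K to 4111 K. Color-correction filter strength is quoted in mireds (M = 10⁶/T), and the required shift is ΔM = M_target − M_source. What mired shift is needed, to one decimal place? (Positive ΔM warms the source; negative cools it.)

M_source = 10⁶/5393 = 185.426; M_target = 10⁶/4111 = 243.250.
ΔM = 243.250 − 185.426 = 57.824 → +57.8 mireds, a warming shift.

+57.8 mireds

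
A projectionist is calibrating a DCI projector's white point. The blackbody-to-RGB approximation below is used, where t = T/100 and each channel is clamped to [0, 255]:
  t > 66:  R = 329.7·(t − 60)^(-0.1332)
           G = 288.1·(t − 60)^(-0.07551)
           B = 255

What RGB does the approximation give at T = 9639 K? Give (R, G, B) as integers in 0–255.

(204, 220, 255)

t = 9639/100 = 96.39; the t > 66 branch applies.
R = 329.7·(96.39 − 60)^(-0.1332) = 329.7·36.39^(-0.1332) = 329.7·0.61955 = 204.266.
G = 288.1·(96.39 − 60)^(-0.07551) = 288.1·36.39^(-0.07551) = 288.1·0.76231 = 219.621.
B = 255 by definition for t > 66.
Rounded: (204, 220, 255).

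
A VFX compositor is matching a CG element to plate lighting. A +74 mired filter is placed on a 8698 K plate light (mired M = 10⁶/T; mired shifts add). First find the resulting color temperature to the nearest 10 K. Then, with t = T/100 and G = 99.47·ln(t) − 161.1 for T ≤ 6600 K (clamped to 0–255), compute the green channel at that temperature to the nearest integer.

234

M_in = 10⁶/8698 = 114.97; M_out = 114.97 + (+74) = 188.97.
T_out = 10⁶/188.97 = 5291.9 K → 5290 K; t = 52.9.
G = 99.47·ln 52.9 − 161.1 = 99.47·3.9684 − 161.1 = 233.637.
Rounded: 234.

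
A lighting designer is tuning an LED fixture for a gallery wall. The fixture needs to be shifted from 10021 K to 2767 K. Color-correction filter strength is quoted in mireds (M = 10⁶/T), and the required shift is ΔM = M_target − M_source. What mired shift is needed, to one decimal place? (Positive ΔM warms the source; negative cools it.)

+261.6 mireds

M_source = 10⁶/10021 = 99.790; M_target = 10⁶/2767 = 361.402.
ΔM = 361.402 − 99.790 = 261.612 → +261.6 mireds, a warming shift.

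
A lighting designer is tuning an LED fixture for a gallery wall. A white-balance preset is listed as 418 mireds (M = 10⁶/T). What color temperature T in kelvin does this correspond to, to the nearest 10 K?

T = 10⁶ / 418 = 2392.34 K → 2390 K.

2390 K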